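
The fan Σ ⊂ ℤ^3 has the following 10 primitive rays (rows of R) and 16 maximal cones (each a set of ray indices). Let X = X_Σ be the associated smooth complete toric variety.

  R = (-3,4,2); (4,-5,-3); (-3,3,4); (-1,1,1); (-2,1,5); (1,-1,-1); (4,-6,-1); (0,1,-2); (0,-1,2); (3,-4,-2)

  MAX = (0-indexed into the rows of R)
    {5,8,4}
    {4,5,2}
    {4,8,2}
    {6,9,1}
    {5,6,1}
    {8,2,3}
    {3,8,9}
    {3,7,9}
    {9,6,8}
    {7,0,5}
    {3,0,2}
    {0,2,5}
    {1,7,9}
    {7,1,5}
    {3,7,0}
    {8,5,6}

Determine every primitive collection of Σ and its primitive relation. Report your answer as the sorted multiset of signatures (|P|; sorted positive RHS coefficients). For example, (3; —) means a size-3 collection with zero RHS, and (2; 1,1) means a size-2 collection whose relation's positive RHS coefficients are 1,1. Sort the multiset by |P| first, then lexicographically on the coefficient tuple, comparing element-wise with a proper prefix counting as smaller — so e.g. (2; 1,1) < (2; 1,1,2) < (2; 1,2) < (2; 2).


|primitive collections| = 22. Relations:

  P = {0,9}:  v_{0} + v_{9} = 0  ⟹  sig = (2; —)
  P = {3,5}:  v_{3} + v_{5} = 0  ⟹  sig = (2; —)
  P = {7,8}:  v_{7} + v_{8} = 0  ⟹  sig = (2; —)
  P = {0,1}:  v_{0} + v_{1} = v_{5}  ⟹  sig = (2; 1)
  P = {0,8}:  v_{0} + v_{8} = v_{2}  ⟹  sig = (2; 1)
  P = {1,3}:  v_{1} + v_{3} = v_{9}  ⟹  sig = (2; 1)
  P = {1,8}:  v_{1} + v_{8} = v_{6}  ⟹  sig = (2; 1)
  P = {2,7}:  v_{2} + v_{7} = v_{0}  ⟹  sig = (2; 1)
  P = {2,9}:  v_{2} + v_{9} = v_{8}  ⟹  sig = (2; 1)
  P = {5,9}:  v_{5} + v_{9} = v_{1}  ⟹  sig = (2; 1)
  P = {6,7}:  v_{6} + v_{7} = v_{1}  ⟹  sig = (2; 1)
  P = {0,6}:  v_{0} + v_{6} = v_{5} + v_{8}  ⟹  sig = (2; 1,1)
  P = {1,2}:  v_{1} + v_{2} = v_{5} + v_{8}  ⟹  sig = (2; 1,1)
  P = {3,4}:  v_{3} + v_{4} = v_{2} + v_{8}  ⟹  sig = (2; 1,1)
  P = {3,6}:  v_{3} + v_{6} = v_{8} + v_{9}  ⟹  sig = (2; 1,1)
  P = {4,7}:  v_{4} + v_{7} = v_{2} + v_{5}  ⟹  sig = (2; 1,1)
  P = {0,4}:  v_{0} + v_{4} = 2·v_{2} + v_{5}  ⟹  sig = (2; 1,2)
  P = {2,6}:  v_{2} + v_{6} = v_{5} + 2·v_{8}  ⟹  sig = (2; 1,2)
  P = {4,9}:  v_{4} + v_{9} = v_{5} + 2·v_{8}  ⟹  sig = (2; 1,2)
  P = {1,4}:  v_{1} + v_{4} = 2·v_{5} + 2·v_{8}  ⟹  sig = (2; 2,2)
  P = {4,6}:  v_{4} + v_{6} = 2·v_{5} + 3·v_{8}  ⟹  sig = (2; 2,3)
  P = {2,5,8}:  v_{2} + v_{5} + v_{8} = v_{4}  ⟹  sig = (3; 1)

Sorted signature multiset PRS(X):
    (2; —)
    (2; —)
    (2; —)
    (2; 1)
    (2; 1)
    (2; 1)
    (2; 1)
    (2; 1)
    (2; 1)
    (2; 1)
    (2; 1)
    (2; 1,1)
    (2; 1,1)
    (2; 1,1)
    (2; 1,1)
    (2; 1,1)
    (2; 1,2)
    (2; 1,2)
    (2; 1,2)
    (2; 2,2)
    (2; 2,3)
    (3; 1)


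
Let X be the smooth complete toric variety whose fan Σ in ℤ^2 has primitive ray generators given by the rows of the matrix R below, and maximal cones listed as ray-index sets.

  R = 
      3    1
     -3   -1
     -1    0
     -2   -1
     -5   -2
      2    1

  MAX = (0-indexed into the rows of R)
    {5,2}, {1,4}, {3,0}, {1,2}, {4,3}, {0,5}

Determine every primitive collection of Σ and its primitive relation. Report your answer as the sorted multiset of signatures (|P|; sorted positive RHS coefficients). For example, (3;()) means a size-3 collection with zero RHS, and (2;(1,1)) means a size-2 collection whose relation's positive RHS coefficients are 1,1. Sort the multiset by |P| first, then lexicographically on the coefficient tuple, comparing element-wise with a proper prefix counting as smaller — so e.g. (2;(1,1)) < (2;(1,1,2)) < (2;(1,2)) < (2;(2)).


Σ has 9 primitive collections:

  • {0,1}:  v_{0} + v_{1} = 0  so sig = (2;())
  • {3,5}:  v_{3} + v_{5} = 0  so sig = (2;())
  • {0,2}:  v_{0} + v_{2} = v_{5}  so sig = (2;(1))
  • {0,4}:  v_{0} + v_{4} = v_{3}  so sig = (2;(1))
  • {1,3}:  v_{1} + v_{3} = v_{4}  so sig = (2;(1))
  • {1,5}:  v_{1} + v_{5} = v_{2}  so sig = (2;(1))
  • {2,3}:  v_{2} + v_{3} = v_{1}  so sig = (2;(1))
  • {4,5}:  v_{4} + v_{5} = v_{1}  so sig = (2;(1))
  • {2,4}:  v_{2} + v_{4} = 2·v_{1}  so sig = (2;(2))

Signatures (|P|; sorted positive RHS coefficients), sorted:
{ (2;()) ×2,  (2;(1)) ×6,  (2;(2)) }


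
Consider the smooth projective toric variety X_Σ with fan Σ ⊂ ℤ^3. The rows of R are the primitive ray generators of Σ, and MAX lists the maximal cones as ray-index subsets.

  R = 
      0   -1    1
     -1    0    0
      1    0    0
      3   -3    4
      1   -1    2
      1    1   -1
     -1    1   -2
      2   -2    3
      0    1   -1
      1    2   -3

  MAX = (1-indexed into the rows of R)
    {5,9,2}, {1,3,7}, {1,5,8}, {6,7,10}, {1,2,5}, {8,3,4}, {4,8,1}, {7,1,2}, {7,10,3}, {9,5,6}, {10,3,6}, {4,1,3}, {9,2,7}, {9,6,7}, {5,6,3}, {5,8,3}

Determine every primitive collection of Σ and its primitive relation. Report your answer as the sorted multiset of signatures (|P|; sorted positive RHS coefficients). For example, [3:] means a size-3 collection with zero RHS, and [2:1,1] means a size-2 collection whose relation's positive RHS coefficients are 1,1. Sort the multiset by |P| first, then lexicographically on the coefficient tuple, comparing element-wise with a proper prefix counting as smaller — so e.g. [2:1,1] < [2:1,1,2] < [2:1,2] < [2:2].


24 collections generate NE(X_Σ); each relation:

  P={1,9}:  v_{1} + v_{9} = 0  ⇒ sig = [2:]
  P={2,3}:  v_{2} + v_{3} = 0  ⇒ sig = [2:]
  P={5,7}:  v_{5} + v_{7} = 0  ⇒ sig = [2:]
  P={1,6}:  v_{1} + v_{6} = v_{3}  ⇒ sig = [2:1]
  P={2,6}:  v_{2} + v_{6} = v_{9}  ⇒ sig = [2:1]
  P={3,9}:  v_{3} + v_{9} = v_{6}  ⇒ sig = [2:1]
  P={2,4}:  v_{2} + v_{4} = v_{1} + v_{8}  ⇒ sig = [2:1,1]
  P={2,8}:  v_{2} + v_{8} = v_{1} + v_{5}  ⇒ sig = [2:1,1]
  P={2,10}:  v_{2} + v_{10} = v_{6} + v_{7}  ⇒ sig = [2:1,1]
  P={4,9}:  v_{4} + v_{9} = v_{3} + v_{8}  ⇒ sig = [2:1,1]
  P={5,10}:  v_{5} + v_{10} = v_{3} + v_{6}  ⇒ sig = [2:1,1]
  P={7,8}:  v_{7} + v_{8} = v_{1} + v_{3}  ⇒ sig = [2:1,1]
  P={8,9}:  v_{8} + v_{9} = v_{3} + v_{5}  ⇒ sig = [2:1,1]
  P={1,10}:  v_{1} + v_{10} = 2·v_{3} + v_{7}  ⇒ sig = [2:1,2]
  P={4,6}:  v_{4} + v_{6} = 2·v_{3} + v_{8}  ⇒ sig = [2:1,2]
  P={6,8}:  v_{6} + v_{8} = 2·v_{3} + v_{5}  ⇒ sig = [2:1,2]
  P={9,10}:  v_{9} + v_{10} = 2·v_{6} + v_{7}  ⇒ sig = [2:1,2]
  P={4,10}:  v_{4} + v_{10} = v_{1} + 4·v_{3}  ⇒ sig = [2:1,4]
  P={4,5}:  v_{4} + v_{5} = 2·v_{8}  ⇒ sig = [2:2]
  P={4,7}:  v_{4} + v_{7} = 2·v_{1} + 2·v_{3}  ⇒ sig = [2:2,2]
  P={8,10}:  v_{8} + v_{10} = 3·v_{3}  ⇒ sig = [2:3]
  P={1,3,5}:  v_{1} + v_{3} + v_{5} = v_{8}  ⇒ sig = [3:1]
  P={1,3,8}:  v_{1} + v_{3} + v_{8} = v_{4}  ⇒ sig = [3:1]
  P={3,6,7}:  v_{3} + v_{6} + v_{7} = v_{10}  ⇒ sig = [3:1]

Signatures (|P|; sorted positive RHS coefficients), sorted:
    [2:]
    [2:]
    [2:]
    [2:1]
    [2:1]
    [2:1]
    [2:1,1]
    [2:1,1]
    [2:1,1]
    [2:1,1]
    [2:1,1]
    [2:1,1]
    [2:1,1]
    [2:1,2]
    [2:1,2]
    [2:1,2]
    [2:1,2]
    [2:1,4]
    [2:2]
    [2:2,2]
    [2:3]
    [3:1]
    [3:1]
    [3:1]


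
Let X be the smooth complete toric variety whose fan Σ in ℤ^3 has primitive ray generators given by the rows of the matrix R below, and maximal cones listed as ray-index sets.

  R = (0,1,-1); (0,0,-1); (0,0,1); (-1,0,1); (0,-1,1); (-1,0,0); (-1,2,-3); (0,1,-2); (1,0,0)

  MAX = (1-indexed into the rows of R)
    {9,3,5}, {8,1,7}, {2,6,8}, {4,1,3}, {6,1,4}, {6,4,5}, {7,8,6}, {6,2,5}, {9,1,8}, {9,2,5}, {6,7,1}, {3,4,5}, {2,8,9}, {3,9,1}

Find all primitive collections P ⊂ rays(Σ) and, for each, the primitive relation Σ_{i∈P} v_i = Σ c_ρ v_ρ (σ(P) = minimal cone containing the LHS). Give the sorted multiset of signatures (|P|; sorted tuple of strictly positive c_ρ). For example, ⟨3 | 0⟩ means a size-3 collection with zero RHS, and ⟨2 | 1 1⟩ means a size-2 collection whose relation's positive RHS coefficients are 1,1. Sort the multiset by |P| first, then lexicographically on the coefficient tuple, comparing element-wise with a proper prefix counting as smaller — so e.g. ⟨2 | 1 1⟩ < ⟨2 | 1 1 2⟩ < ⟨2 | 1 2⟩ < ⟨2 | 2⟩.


The 16 primitive collections of Σ (r=9, n=3):

  P = {1,5}:  v_{1} + v_{5} = 0  ⇒ sig = ⟨2 | 0⟩
  P = {2,3}:  v_{2} + v_{3} = 0  ⇒ sig = ⟨2 | 0⟩
  P = {6,9}:  v_{6} + v_{9} = 0  ⇒ sig = ⟨2 | 0⟩
  P = {1,2}:  v_{1} + v_{2} = v_{8}  ⇒ sig = ⟨2 | 1⟩
  P = {2,4}:  v_{2} + v_{4} = v_{6}  ⇒ sig = ⟨2 | 1⟩
  P = {3,6}:  v_{3} + v_{6} = v_{4}  ⇒ sig = ⟨2 | 1⟩
  P = {3,8}:  v_{3} + v_{8} = v_{1}  ⇒ sig = ⟨2 | 1⟩
  P = {4,9}:  v_{4} + v_{9} = v_{3}  ⇒ sig = ⟨2 | 1⟩
  P = {5,8}:  v_{5} + v_{8} = v_{2}  ⇒ sig = ⟨2 | 1⟩
  P = {4,8}:  v_{4} + v_{8} = v_{1} + v_{6}  ⇒ sig = ⟨2 | 1 1⟩
  P = {5,7}:  v_{5} + v_{7} = v_{6} + v_{8}  ⇒ sig = ⟨2 | 1 1⟩
  P = {7,9}:  v_{7} + v_{9} = v_{1} + v_{8}  ⇒ sig = ⟨2 | 1 1⟩
  P = {2,7}:  v_{2} + v_{7} = v_{6} + 2·v_{8}  ⇒ sig = ⟨2 | 1 2⟩
  P = {3,7}:  v_{3} + v_{7} = 2·v_{1} + v_{6}  ⇒ sig = ⟨2 | 1 2⟩
  P = {4,7}:  v_{4} + v_{7} = 2·v_{1} + 2·v_{6}  ⇒ sig = ⟨2 | 2 2⟩
  P = {1,6,8}:  v_{1} + v_{6} + v_{8} = v_{7}  ⇒ sig = ⟨3 | 1⟩

Signatures (|P|; sorted positive RHS coefficients), sorted:
{ ⟨2 | 0⟩ ×3,  ⟨2 | 1⟩ ×6,  ⟨2 | 1 1⟩ ×3,  ⟨2 | 1 2⟩ ×2,  ⟨2 | 2 2⟩,  ⟨3 | 1⟩ }


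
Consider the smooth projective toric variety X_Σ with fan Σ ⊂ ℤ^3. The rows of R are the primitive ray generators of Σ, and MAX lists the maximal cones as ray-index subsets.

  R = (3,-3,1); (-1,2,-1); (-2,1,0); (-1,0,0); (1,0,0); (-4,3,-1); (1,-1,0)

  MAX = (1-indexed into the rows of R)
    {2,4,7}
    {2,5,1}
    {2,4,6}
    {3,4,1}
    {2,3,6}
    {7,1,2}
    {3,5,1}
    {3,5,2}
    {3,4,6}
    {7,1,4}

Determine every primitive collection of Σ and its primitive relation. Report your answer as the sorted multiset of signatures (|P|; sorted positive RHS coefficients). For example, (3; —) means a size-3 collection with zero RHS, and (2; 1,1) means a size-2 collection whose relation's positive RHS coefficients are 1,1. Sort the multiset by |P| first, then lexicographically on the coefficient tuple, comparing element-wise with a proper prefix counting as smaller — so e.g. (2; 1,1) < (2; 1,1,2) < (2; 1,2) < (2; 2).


9 minimal non-faces of Δ(Σ) (on 7 rays):

  P = {4,5}:  v_{4} + v_{5} = 0 ; sig = (2; —)
  P = {1,6}:  v_{1} + v_{6} = v_{4} ; sig = (2; 1)
  P = {3,7}:  v_{3} + v_{7} = v_{4} ; sig = (2; 1)
  P = {5,6}:  v_{5} + v_{6} = v_{2} + v_{3} ; sig = (2; 1,1)
  P = {5,7}:  v_{5} + v_{7} = v_{1} + v_{2} ; sig = (2; 1,1)
  P = {6,7}:  v_{6} + v_{7} = v_{2} + 2·v_{4} ; sig = (2; 1,2)
  P = {1,2,3}:  v_{1} + v_{2} + v_{3} = 0 ; sig = (3; —)
  P = {1,2,4}:  v_{1} + v_{2} + v_{4} = v_{7} ; sig = (3; 1)
  P = {2,3,4}:  v_{2} + v_{3} + v_{4} = v_{6} ; sig = (3; 1)

Hence PRS(X_Σ) =
[(2; —), (2; 1), (2; 1), (2; 1,1), (2; 1,1), (2; 1,2), (3; —), (3; 1), (3; 1)]


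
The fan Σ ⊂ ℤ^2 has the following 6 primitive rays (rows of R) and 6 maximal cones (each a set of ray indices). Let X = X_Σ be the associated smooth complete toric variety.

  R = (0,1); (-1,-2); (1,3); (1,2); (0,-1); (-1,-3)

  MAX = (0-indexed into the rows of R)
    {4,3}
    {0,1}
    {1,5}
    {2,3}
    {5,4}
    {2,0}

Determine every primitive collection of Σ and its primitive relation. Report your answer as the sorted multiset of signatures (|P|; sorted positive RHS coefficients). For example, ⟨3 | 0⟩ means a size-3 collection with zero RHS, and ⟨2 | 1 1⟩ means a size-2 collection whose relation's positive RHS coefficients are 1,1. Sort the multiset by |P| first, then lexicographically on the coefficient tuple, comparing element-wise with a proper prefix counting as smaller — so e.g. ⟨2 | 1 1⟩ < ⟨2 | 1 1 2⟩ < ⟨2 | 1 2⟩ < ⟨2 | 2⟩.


Δ(Σ) — 6 vertices, 9 min non-faces:

  {0,4}:  v_{0} + v_{4} = 0  so sig = ⟨2 | 0⟩
  {1,3}:  v_{1} + v_{3} = 0  so sig = ⟨2 | 0⟩
  {2,5}:  v_{2} + v_{5} = 0  so sig = ⟨2 | 0⟩
  {0,3}:  v_{0} + v_{3} = v_{2}  so sig = ⟨2 | 1⟩
  {0,5}:  v_{0} + v_{5} = v_{1}  so sig = ⟨2 | 1⟩
  {1,2}:  v_{1} + v_{2} = v_{0}  so sig = ⟨2 | 1⟩
  {1,4}:  v_{1} + v_{4} = v_{5}  so sig = ⟨2 | 1⟩
  {2,4}:  v_{2} + v_{4} = v_{3}  so sig = ⟨2 | 1⟩
  {3,5}:  v_{3} + v_{5} = v_{4}  so sig = ⟨2 | 1⟩

so the primitive-relation signature multiset is
    |P|=2: 9 collections, coeffs (), (), (), (1), (1), (1), (1), (1), (1)


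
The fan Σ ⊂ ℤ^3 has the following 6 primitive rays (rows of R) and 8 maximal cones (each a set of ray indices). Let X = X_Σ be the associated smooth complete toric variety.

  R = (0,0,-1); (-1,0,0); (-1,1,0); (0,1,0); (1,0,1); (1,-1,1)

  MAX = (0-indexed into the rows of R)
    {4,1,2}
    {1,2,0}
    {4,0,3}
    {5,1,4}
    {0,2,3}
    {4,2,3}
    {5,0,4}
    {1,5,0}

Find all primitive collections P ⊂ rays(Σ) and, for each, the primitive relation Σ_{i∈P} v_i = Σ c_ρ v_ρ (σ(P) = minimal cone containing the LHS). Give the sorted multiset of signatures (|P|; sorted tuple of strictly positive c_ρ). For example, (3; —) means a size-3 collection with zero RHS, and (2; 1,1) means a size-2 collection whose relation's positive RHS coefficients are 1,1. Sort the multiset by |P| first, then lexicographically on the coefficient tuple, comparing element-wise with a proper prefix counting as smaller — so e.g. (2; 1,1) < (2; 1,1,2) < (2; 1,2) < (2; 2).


Primitive collections (5):

  P={1,3}:  v_{1} + v_{3} = v_{2}  ⇒ sig = (2; 1)
  P={3,5}:  v_{3} + v_{5} = v_{4}  ⇒ sig = (2; 1)
  P={2,5}:  v_{2} + v_{5} = v_{1} + v_{4}  ⇒ sig = (2; 1,1)
  P={0,1,4}:  v_{0} + v_{1} + v_{4} = 0  ⇒ sig = (3; —)
  P={0,2,4}:  v_{0} + v_{2} + v_{4} = v_{3}  ⇒ sig = (3; 1)

Sorted signature multiset PRS(X):
{ (2; 1) ×2,  (2; 1,1),  (3; —),  (3; 1) }


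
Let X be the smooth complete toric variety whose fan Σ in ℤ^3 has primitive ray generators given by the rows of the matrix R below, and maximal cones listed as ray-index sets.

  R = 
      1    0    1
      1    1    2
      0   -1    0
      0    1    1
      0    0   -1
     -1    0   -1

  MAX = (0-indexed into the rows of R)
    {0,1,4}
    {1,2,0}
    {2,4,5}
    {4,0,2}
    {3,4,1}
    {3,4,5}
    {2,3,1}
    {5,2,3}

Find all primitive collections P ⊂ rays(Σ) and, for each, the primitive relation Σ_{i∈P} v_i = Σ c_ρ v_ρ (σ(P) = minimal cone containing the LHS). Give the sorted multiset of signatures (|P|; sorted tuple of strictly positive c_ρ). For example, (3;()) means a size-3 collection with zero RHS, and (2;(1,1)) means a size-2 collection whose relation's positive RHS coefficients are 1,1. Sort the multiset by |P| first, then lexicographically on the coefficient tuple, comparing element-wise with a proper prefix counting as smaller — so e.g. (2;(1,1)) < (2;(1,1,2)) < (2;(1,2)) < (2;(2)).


Primitive collections (5):

  P = {0,5}:  v_{0} + v_{5} = 0  ⟹  sig = (2;())
  P = {0,3}:  v_{0} + v_{3} = v_{1}  ⟹  sig = (2;(1))
  P = {1,5}:  v_{1} + v_{5} = v_{3}  ⟹  sig = (2;(1))
  P = {2,3,4}:  v_{2} + v_{3} + v_{4} = 0  ⟹  sig = (3;())
  P = {1,2,4}:  v_{1} + v_{2} + v_{4} = v_{0}  ⟹  sig = (3;(1))

so the primitive-relation signature multiset is
    |P|=2: 3 collections, coeffs (), (1), (1)
    |P|=3: 2 collections, coeffs (), (1)


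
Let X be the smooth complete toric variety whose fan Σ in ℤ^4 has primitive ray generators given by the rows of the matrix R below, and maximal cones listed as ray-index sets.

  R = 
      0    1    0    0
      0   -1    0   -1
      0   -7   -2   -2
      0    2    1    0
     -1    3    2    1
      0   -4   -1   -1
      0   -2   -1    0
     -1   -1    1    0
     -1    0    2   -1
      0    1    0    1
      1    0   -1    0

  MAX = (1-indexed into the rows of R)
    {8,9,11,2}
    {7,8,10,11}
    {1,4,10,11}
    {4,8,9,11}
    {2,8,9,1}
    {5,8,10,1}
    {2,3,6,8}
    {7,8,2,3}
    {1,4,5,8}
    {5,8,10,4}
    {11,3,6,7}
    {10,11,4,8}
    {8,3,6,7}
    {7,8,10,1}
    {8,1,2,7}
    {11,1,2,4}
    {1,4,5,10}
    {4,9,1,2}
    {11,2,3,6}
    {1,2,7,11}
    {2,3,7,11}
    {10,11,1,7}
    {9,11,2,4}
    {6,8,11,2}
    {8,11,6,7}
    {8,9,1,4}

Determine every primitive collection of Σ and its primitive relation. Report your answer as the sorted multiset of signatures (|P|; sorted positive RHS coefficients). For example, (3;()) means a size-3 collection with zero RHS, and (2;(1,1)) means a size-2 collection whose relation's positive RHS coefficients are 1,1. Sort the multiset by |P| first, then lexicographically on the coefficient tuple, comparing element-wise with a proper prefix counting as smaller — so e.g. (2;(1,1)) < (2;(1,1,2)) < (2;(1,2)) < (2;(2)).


|primitive collections| = 25. Relations:

  {2,10}:  v_{2} + v_{10} = 0 — sig = (2;())
  {4,7}:  v_{4} + v_{7} = 0 — sig = (2;())
  {5,6}:  v_{5} + v_{6} = v_{8} — sig = (2;(1))
  {1,6}:  v_{1} + v_{6} = v_{2} + v_{7} — sig = (2;(1,1))
  {3,4}:  v_{3} + v_{4} = v_{2} + v_{6} — sig = (2;(1,1))
  {3,10}:  v_{3} + v_{10} = v_{6} + v_{7} — sig = (2;(1,1))
  {5,11}:  v_{5} + v_{11} = v_{4} + v_{10} — sig = (2;(1,1))
  {7,9}:  v_{7} + v_{9} = v_{2} + v_{8} — sig = (2;(1,1))
  {9,10}:  v_{9} + v_{10} = v_{4} + v_{8} — sig = (2;(1,1))
  {2,5}:  v_{2} + v_{5} = v_{1} + v_{4} + v_{8} — sig = (2;(1,1,1))
  {3,5}:  v_{3} + v_{5} = v_{2} + v_{7} + v_{8} — sig = (2;(1,1,1))
  {4,6}:  v_{4} + v_{6} = v_{2} + v_{8} + v_{11} — sig = (2;(1,1,1))
  {5,7}:  v_{5} + v_{7} = v_{1} + v_{8} + v_{10} — sig = (2;(1,1,1))
  {6,10}:  v_{6} + v_{10} = v_{7} + v_{8} + v_{11} — sig = (2;(1,1,1))
  {3,9}:  v_{3} + v_{9} = 2·v_{2} + v_{6} + v_{8} — sig = (2;(1,1,2))
  {5,9}:  v_{5} + v_{9} = v_{1} + 2·v_{4} + 2·v_{8} — sig = (2;(1,2,2))
  {6,9}:  v_{6} + v_{9} = 2·v_{2} + 2·v_{8} + v_{11} — sig = (2;(1,2,2))
  {1,3}:  v_{1} + v_{3} = 2·v_{2} + 2·v_{7} — sig = (2;(2,2))
  {1,8,11}:  v_{1} + v_{8} + v_{11} = 0 — sig = (3;())
  {2,4,8}:  v_{2} + v_{4} + v_{8} = v_{9} — sig = (3;(1))
  {2,6,7}:  v_{2} + v_{6} + v_{7} = v_{3} — sig = (3;(1))
  {1,9,11}:  v_{1} + v_{9} + v_{11} = v_{2} + v_{4} — sig = (3;(1,1))
  {3,8,11}:  v_{3} + v_{8} + v_{11} = 2·v_{6} — sig = (3;(2))
  {1,4,8,10}:  v_{1} + v_{4} + v_{8} + v_{10} = v_{5} — sig = (4;(1))
  {2,7,8,11}:  v_{2} + v_{7} + v_{8} + v_{11} = v_{6} — sig = (4;(1))

so the primitive-relation signature multiset is
    (2;())
    (2;())
    (2;(1))
    (2;(1,1))
    (2;(1,1))
    (2;(1,1))
    (2;(1,1))
    (2;(1,1))
    (2;(1,1))
    (2;(1,1,1))
    (2;(1,1,1))
    (2;(1,1,1))
    (2;(1,1,1))
    (2;(1,1,1))
    (2;(1,1,2))
    (2;(1,2,2))
    (2;(1,2,2))
    (2;(2,2))
    (3;())
    (3;(1))
    (3;(1))
    (3;(1,1))
    (3;(2))
    (4;(1))
    (4;(1))


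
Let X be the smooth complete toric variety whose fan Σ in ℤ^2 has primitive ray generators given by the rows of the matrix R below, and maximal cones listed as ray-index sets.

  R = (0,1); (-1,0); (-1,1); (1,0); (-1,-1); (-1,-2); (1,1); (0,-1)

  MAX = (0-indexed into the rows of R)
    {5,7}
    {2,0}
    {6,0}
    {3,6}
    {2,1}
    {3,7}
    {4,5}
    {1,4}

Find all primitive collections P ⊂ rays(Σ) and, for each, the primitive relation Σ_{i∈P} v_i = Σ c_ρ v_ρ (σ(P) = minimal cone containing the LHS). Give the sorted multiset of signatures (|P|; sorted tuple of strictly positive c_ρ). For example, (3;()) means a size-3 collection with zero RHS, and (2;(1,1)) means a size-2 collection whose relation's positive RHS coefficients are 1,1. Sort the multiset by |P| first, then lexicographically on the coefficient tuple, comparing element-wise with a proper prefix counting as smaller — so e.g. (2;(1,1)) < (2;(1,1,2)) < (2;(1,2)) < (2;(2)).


Σ has 20 primitive collections:

  P = {0,7}:  v_{0} + v_{7} = 0  →  sig = (2;())
  P = {1,3}:  v_{1} + v_{3} = 0  →  sig = (2;())
  P = {4,6}:  v_{4} + v_{6} = 0  →  sig = (2;())
  P = {0,1}:  v_{0} + v_{1} = v_{2}  →  sig = (2;(1))
  P = {0,3}:  v_{0} + v_{3} = v_{6}  →  sig = (2;(1))
  P = {0,4}:  v_{0} + v_{4} = v_{1}  →  sig = (2;(1))
  P = {0,5}:  v_{0} + v_{5} = v_{4}  →  sig = (2;(1))
  P = {1,6}:  v_{1} + v_{6} = v_{0}  →  sig = (2;(1))
  P = {1,7}:  v_{1} + v_{7} = v_{4}  →  sig = (2;(1))
  P = {2,3}:  v_{2} + v_{3} = v_{0}  →  sig = (2;(1))
  P = {2,7}:  v_{2} + v_{7} = v_{1}  →  sig = (2;(1))
  P = {3,4}:  v_{3} + v_{4} = v_{7}  →  sig = (2;(1))
  P = {4,7}:  v_{4} + v_{7} = v_{5}  →  sig = (2;(1))
  P = {5,6}:  v_{5} + v_{6} = v_{7}  →  sig = (2;(1))
  P = {6,7}:  v_{6} + v_{7} = v_{3}  →  sig = (2;(1))
  P = {2,5}:  v_{2} + v_{5} = v_{1} + v_{4}  →  sig = (2;(1,1))
  P = {1,5}:  v_{1} + v_{5} = 2·v_{4}  →  sig = (2;(2))
  P = {2,4}:  v_{2} + v_{4} = 2·v_{1}  →  sig = (2;(2))
  P = {2,6}:  v_{2} + v_{6} = 2·v_{0}  →  sig = (2;(2))
  P = {3,5}:  v_{3} + v_{5} = 2·v_{7}  →  sig = (2;(2))

Hence PRS(X_Σ) =
    |P|=2: 20 collections, coeffs (), (), (), (1), (1), (1), (1), (1), (1), (1), (1), (1), (1), (1), (1), (1,1), (2), (2), (2), (2)


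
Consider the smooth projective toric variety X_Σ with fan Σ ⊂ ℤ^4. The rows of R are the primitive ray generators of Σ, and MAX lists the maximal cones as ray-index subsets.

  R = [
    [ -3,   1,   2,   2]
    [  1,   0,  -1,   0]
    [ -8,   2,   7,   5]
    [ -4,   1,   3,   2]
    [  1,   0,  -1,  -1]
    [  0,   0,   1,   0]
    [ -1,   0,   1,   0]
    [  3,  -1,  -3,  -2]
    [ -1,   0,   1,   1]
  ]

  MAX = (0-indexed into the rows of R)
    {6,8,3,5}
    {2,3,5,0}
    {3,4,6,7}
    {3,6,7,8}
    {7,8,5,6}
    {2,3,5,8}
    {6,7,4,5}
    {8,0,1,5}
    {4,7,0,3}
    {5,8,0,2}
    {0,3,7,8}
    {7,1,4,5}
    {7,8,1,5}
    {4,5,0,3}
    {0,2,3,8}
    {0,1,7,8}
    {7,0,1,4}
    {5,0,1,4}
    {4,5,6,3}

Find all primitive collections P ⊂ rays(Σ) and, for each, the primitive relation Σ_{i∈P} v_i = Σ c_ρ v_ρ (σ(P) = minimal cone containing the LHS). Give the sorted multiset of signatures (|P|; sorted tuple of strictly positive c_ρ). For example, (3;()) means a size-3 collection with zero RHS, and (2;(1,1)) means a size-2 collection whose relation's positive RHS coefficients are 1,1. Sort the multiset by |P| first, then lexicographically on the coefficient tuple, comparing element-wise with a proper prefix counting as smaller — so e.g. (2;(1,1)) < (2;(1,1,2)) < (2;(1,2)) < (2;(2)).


|primitive collections| = 11. Relations:

  • {1,6}:  v_{1} + v_{6} = 0  →  sig = (2;())
  • {4,8}:  v_{4} + v_{8} = 0  →  sig = (2;())
  • {0,6}:  v_{0} + v_{6} = v_{3}  →  sig = (2;(1))
  • {1,3}:  v_{1} + v_{3} = v_{0}  →  sig = (2;(1))
  • {2,7}:  v_{2} + v_{7} = v_{3} + v_{8}  →  sig = (2;(1,1))
  • {2,4}:  v_{2} + v_{4} = v_{0} + v_{3} + v_{5}  →  sig = (2;(1,1,1))
  • {1,2}:  v_{1} + v_{2} = 2·v_{0} + v_{5} + v_{8}  →  sig = (2;(1,1,2))
  • {2,6}:  v_{2} + v_{6} = 2·v_{3} + v_{5} + v_{8}  →  sig = (2;(1,1,2))
  • {0,5,7}:  v_{0} + v_{5} + v_{7} = 0  →  sig = (3;())
  • {3,5,7}:  v_{3} + v_{5} + v_{7} = v_{6}  →  sig = (3;(1))
  • {0,3,5,8}:  v_{0} + v_{3} + v_{5} + v_{8} = v_{2}  →  sig = (4;(1))

Sorted signature multiset PRS(X):
[(2;()), (2;()), (2;(1)), (2;(1)), (2;(1,1)), (2;(1,1,1)), (2;(1,1,2)), (2;(1,1,2)), (3;()), (3;(1)), (4;(1))]


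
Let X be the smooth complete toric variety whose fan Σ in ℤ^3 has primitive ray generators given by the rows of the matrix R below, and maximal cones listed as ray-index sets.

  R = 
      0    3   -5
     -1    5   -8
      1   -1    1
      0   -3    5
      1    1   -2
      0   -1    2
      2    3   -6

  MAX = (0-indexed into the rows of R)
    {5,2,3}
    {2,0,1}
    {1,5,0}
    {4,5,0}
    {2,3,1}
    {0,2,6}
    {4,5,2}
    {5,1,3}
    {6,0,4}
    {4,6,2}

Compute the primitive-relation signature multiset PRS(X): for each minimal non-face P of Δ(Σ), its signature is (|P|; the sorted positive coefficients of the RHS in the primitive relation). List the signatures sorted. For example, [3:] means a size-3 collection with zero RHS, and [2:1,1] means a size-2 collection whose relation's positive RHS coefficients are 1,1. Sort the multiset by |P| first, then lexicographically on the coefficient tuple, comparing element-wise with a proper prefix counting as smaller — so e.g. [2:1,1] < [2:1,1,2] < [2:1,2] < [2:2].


9 minimal non-faces of Δ(Σ) (on 7 rays):

  P={0,3}:  v_{0} + v_{3} = 0 ; sig = [2:]
  P={3,4}:  v_{3} + v_{4} = v_{2} + v_{5} ; sig = [2:1,1]
  P={3,6}:  v_{3} + v_{6} = v_{2} + v_{4} ; sig = [2:1,1]
  P={1,6}:  v_{1} + v_{6} = 3·v_{0} + v_{2} ; sig = [2:1,3]
  P={1,4}:  v_{1} + v_{4} = 2·v_{0} ; sig = [2:2]
  P={5,6}:  v_{5} + v_{6} = 2·v_{4} ; sig = [2:2]
  P={0,2,4}:  v_{0} + v_{2} + v_{4} = v_{6} ; sig = [3:1]
  P={0,2,5}:  v_{0} + v_{2} + v_{5} = v_{4} ; sig = [3:1]
  P={1,2,5}:  v_{1} + v_{2} + v_{5} = v_{0} ; sig = [3:1]

Hence PRS(X_Σ) =
    [2:]
    [2:1,1]
    [2:1,1]
    [2:1,3]
    [2:2]
    [2:2]
    [3:1]
    [3:1]
    [3:1]


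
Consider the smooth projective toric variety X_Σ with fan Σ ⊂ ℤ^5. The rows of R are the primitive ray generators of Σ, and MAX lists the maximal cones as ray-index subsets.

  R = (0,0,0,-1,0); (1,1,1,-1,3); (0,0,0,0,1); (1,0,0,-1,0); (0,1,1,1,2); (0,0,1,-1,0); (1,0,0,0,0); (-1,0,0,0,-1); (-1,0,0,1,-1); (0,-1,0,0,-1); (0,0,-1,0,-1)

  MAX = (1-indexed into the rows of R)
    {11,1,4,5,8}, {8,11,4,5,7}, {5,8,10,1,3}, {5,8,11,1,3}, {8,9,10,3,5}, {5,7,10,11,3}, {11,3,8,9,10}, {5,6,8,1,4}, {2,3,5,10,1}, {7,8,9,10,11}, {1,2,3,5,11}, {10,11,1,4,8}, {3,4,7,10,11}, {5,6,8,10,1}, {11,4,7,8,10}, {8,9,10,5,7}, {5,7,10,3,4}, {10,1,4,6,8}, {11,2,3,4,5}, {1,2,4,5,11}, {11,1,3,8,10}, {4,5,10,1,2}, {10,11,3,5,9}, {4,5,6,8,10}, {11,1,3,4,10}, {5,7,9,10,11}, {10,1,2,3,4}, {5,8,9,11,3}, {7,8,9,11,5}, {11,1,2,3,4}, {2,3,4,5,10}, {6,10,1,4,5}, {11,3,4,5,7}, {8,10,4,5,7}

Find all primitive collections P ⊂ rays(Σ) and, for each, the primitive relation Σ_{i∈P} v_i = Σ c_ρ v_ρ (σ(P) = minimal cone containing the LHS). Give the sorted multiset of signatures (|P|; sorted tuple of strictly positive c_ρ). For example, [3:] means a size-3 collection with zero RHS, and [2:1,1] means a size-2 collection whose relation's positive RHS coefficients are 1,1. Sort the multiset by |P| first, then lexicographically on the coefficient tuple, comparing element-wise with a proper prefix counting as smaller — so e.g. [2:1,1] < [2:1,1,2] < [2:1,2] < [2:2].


|primitive collections| = 20. Relations:

  {1,7}:  v_{1} + v_{7} = v_{4} — sig = [2:1]
  {1,9}:  v_{1} + v_{9} = v_{8} — sig = [2:1]
  {2,9}:  v_{2} + v_{9} = v_{1} + v_{5} — sig = [2:1,1]
  {4,9}:  v_{4} + v_{9} = v_{7} + v_{8} — sig = [2:1,1]
  {6,11}:  v_{6} + v_{11} = v_{4} + v_{8} — sig = [2:1,1]
  {6,7}:  v_{6} + v_{7} = 2·v_{4} + v_{5} + v_{8} + v_{10} — sig = [2:1,1,1,2]
  {6,9}:  v_{6} + v_{9} = v_{4} + v_{5} + 2·v_{8} + v_{10} — sig = [2:1,1,1,2]
  {2,7}:  v_{2} + v_{7} = v_{3} + 2·v_{4} + v_{5} — sig = [2:1,1,2]
  {3,6}:  v_{3} + v_{6} = 2·v_{1} + v_{5} + v_{10} — sig = [2:1,1,2]
  {2,6}:  v_{2} + v_{6} = 3·v_{1} + v_{4} + 2·v_{5} + v_{10} — sig = [2:1,1,2,3]
  {2,8}:  v_{2} + v_{8} = 2·v_{1} + v_{5} — sig = [2:1,2]
  {3,7,8}:  v_{3} + v_{7} + v_{8} = 0 — sig = [3:]
  {3,4,8}:  v_{3} + v_{4} + v_{8} = v_{1} — sig = [3:1]
  {2,10,11}:  v_{2} + v_{10} + v_{11} = v_{3} + v_{4} — sig = [3:1,1]
  {3,7,9}:  v_{3} + v_{7} + v_{9} = v_{5} + v_{10} + v_{11} — sig = [3:1,1,1]
  {1,5,10,11}:  v_{1} + v_{5} + v_{10} + v_{11} = 0 — sig = [4:]
  {1,3,4,5}:  v_{1} + v_{3} + v_{4} + v_{5} = v_{2} — sig = [4:1]
  {4,5,10,11}:  v_{4} + v_{5} + v_{10} + v_{11} = v_{7} — sig = [4:1]
  {5,8,10,11}:  v_{5} + v_{8} + v_{10} + v_{11} = v_{9} — sig = [4:1]
  {1,4,5,8,10}:  v_{1} + v_{4} + v_{5} + v_{8} + v_{10} = v_{6} — sig = [5:1]

so the primitive-relation signature multiset is
[[2:1], [2:1], [2:1,1], [2:1,1], [2:1,1], [2:1,1,1,2], [2:1,1,1,2], [2:1,1,2], [2:1,1,2], [2:1,1,2,3], [2:1,2], [3:], [3:1], [3:1,1], [3:1,1,1], [4:], [4:1], [4:1], [4:1], [5:1]]


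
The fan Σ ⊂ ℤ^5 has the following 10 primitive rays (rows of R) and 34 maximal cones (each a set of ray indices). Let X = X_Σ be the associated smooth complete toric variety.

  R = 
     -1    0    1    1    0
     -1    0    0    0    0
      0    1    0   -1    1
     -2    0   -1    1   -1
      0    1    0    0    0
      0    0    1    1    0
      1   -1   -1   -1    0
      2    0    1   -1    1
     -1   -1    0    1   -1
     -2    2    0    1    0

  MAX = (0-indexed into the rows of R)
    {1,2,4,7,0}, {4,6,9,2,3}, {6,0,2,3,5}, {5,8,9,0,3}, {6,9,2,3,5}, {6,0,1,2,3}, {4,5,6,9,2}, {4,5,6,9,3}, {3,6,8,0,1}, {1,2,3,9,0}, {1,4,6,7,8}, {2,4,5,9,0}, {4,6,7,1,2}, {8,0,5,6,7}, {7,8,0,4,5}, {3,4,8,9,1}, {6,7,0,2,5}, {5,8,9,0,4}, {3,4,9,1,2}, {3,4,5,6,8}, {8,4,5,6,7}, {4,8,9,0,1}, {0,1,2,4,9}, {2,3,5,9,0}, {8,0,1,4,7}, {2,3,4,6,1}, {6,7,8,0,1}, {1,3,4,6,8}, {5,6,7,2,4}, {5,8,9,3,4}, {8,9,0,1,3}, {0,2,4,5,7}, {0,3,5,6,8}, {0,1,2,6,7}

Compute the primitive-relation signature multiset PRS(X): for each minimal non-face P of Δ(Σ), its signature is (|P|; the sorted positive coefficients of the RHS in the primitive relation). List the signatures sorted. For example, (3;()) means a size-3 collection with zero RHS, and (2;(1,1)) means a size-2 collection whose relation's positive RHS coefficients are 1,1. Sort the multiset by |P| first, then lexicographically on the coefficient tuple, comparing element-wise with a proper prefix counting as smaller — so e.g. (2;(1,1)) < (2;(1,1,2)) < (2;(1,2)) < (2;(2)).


Δ(Σ) — 10 vertices, 10 min non-faces:

  P = {3,7}:  v_{3} + v_{7} = 0 ; sig = (2;())
  P = {1,5}:  v_{1} + v_{5} = v_{0} ; sig = (2;(1))
  P = {2,8}:  v_{2} + v_{8} = v_{1} ; sig = (2;(1))
  P = {7,9}:  v_{7} + v_{9} = v_{2} + v_{4} + v_{5} ; sig = (2;(1,1,1))
  P = {0,4,6}:  v_{0} + v_{4} + v_{6} = 0 ; sig = (3;())
  P = {6,8,9}:  v_{6} + v_{8} + v_{9} = v_{3} ; sig = (3;(1))
  P = {0,3,4}:  v_{0} + v_{3} + v_{4} = v_{8} + v_{9} ; sig = (3;(1,1))
  P = {1,6,9}:  v_{1} + v_{6} + v_{9} = v_{2} + v_{3} ; sig = (3;(1,1))
  P = {0,6,9}:  v_{0} + v_{6} + v_{9} = v_{2} + v_{3} + v_{5} ; sig = (3;(1,1,1))
  P = {2,3,4,5}:  v_{2} + v_{3} + v_{4} + v_{5} = v_{9} ; sig = (4;(1))

Sorted signature multiset PRS(X):
[(2;()), (2;(1)), (2;(1)), (2;(1,1,1)), (3;()), (3;(1)), (3;(1,1)), (3;(1,1)), (3;(1,1,1)), (4;(1))]


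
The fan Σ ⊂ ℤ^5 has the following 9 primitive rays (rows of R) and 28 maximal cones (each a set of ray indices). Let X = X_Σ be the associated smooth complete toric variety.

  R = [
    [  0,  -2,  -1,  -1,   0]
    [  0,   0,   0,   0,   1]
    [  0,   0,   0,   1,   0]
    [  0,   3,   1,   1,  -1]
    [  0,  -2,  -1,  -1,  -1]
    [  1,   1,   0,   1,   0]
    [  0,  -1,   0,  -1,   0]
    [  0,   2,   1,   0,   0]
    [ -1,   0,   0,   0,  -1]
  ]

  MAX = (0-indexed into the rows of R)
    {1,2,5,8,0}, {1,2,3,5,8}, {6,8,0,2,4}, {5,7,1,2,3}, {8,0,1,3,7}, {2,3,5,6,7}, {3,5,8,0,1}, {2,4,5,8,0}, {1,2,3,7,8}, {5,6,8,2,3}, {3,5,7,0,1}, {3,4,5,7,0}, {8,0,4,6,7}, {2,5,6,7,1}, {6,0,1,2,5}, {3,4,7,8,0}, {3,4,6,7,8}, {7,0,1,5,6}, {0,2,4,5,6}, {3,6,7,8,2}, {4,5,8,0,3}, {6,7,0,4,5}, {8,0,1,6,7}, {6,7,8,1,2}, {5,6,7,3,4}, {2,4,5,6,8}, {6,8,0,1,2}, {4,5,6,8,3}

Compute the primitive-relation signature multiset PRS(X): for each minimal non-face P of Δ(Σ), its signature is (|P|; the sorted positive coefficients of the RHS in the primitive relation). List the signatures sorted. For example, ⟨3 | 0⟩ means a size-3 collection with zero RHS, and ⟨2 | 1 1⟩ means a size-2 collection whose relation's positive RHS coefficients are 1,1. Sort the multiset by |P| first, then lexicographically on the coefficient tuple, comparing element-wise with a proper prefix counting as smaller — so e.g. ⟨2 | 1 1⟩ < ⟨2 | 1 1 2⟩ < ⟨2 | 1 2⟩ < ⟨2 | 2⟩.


Σ has 10 primitive collections:

  P={1,4}:  v_{1} + v_{4} = v_{0} — sig = ⟨2 | 1⟩
  P={0,2,7}:  v_{0} + v_{2} + v_{7} = 0 — sig = ⟨3 | 0⟩
  P={1,3,6}:  v_{1} + v_{3} + v_{6} = v_{7} — sig = ⟨3 | 1⟩
  P={5,7,8}:  v_{5} + v_{7} + v_{8} = v_{3} — sig = ⟨3 | 1⟩
  P={0,2,3}:  v_{0} + v_{2} + v_{3} = v_{5} + v_{8} — sig = ⟨3 | 1 1⟩
  P={0,3,6}:  v_{0} + v_{3} + v_{6} = v_{4} + v_{7} — sig = ⟨3 | 1 1⟩
  P={2,4,7}:  v_{2} + v_{4} + v_{7} = v_{5} + v_{6} + v_{8} — sig = ⟨3 | 1 1 1⟩
  P={2,3,4}:  v_{2} + v_{3} + v_{4} = 2·v_{5} + v_{6} + 2·v_{8} — sig = ⟨3 | 1 2 2⟩
  P={1,5,6,8}:  v_{1} + v_{5} + v_{6} + v_{8} = 0 — sig = ⟨4 | 0⟩
  P={0,5,6,8}:  v_{0} + v_{5} + v_{6} + v_{8} = v_{4} — sig = ⟨4 | 1⟩

Hence PRS(X_Σ) =
{ ⟨2 | 1⟩,  ⟨3 | 0⟩,  ⟨3 | 1⟩ ×2,  ⟨3 | 1 1⟩ ×2,  ⟨3 | 1 1 1⟩,  ⟨3 | 1 2 2⟩,  ⟨4 | 0⟩,  ⟨4 | 1⟩ }


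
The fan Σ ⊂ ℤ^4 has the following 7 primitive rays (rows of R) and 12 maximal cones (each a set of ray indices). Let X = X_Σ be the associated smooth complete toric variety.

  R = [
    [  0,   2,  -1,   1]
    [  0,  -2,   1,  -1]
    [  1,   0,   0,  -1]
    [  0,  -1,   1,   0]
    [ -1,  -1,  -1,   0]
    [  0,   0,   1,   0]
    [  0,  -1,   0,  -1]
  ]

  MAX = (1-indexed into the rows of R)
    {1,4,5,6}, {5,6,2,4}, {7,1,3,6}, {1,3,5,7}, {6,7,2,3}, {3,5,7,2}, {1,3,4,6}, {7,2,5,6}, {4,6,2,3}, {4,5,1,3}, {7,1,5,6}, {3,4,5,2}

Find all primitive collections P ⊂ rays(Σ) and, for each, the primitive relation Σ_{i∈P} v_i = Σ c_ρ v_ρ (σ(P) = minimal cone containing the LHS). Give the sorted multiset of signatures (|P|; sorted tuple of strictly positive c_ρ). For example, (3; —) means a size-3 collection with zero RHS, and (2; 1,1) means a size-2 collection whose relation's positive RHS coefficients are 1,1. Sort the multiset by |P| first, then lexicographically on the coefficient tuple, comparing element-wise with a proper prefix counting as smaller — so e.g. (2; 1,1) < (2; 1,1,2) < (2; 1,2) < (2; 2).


3 minimal non-faces of Δ(Σ) (on 7 rays):

  P={1,2}:  v_{1} + v_{2} = 0 ; sig = (2; —)
  P={4,7}:  v_{4} + v_{7} = v_{2} ; sig = (2; 1)
  P={3,5,6}:  v_{3} + v_{5} + v_{6} = v_{7} ; sig = (3; 1)

so the primitive-relation signature multiset is
{ (2; —),  (2; 1),  (3; 1) }


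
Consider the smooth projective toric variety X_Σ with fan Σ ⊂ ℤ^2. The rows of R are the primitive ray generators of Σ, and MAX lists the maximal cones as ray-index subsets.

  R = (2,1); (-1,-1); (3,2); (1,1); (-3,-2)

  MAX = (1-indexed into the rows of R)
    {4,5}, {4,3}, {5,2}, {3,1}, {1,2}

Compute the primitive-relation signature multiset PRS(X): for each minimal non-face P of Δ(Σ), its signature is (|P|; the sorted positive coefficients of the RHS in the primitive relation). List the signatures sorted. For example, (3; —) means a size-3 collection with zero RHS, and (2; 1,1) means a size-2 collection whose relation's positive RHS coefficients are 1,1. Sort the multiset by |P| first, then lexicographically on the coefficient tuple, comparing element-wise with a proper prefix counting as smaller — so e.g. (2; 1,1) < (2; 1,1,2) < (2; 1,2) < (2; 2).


5 collections generate NE(X_Σ); each relation:

  {2,4}:  v_{2} + v_{4} = 0  ⟹  sig = (2; —)
  {3,5}:  v_{3} + v_{5} = 0  ⟹  sig = (2; —)
  {1,4}:  v_{1} + v_{4} = v_{3}  ⟹  sig = (2; 1)
  {1,5}:  v_{1} + v_{5} = v_{2}  ⟹  sig = (2; 1)
  {2,3}:  v_{2} + v_{3} = v_{1}  ⟹  sig = (2; 1)

Signatures (|P|; sorted positive RHS coefficients), sorted:
    |P|=2: 5 collections, coeffs (), (), (1), (1), (1)


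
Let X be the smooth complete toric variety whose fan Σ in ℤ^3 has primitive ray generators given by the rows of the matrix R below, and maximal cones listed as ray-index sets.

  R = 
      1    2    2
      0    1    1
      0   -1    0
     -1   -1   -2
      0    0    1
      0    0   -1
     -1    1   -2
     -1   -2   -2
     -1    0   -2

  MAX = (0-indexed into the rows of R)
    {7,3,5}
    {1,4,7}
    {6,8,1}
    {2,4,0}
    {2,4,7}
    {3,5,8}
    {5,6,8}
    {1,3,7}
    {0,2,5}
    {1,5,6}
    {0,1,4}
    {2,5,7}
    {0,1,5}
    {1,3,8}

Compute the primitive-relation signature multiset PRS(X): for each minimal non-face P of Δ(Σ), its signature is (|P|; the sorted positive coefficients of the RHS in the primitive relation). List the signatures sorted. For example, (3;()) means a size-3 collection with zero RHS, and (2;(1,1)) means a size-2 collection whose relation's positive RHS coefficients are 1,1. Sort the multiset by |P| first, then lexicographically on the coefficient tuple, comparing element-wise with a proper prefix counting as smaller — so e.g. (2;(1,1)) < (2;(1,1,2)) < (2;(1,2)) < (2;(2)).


Primitive collections (18):

  P={0,7}:  v_{0} + v_{7} = 0  ⟹  sig = (2;())
  P={4,5}:  v_{4} + v_{5} = 0  ⟹  sig = (2;())
  P={1,2}:  v_{1} + v_{2} = v_{4}  ⟹  sig = (2;(1))
  P={2,3}:  v_{2} + v_{3} = v_{7}  ⟹  sig = (2;(1))
  P={2,6}:  v_{2} + v_{6} = v_{8}  ⟹  sig = (2;(1))
  P={2,8}:  v_{2} + v_{8} = v_{3}  ⟹  sig = (2;(1))
  P={0,3}:  v_{0} + v_{3} = v_{1} + v_{5}  ⟹  sig = (2;(1,1))
  P={3,4}:  v_{3} + v_{4} = v_{1} + v_{7}  ⟹  sig = (2;(1,1))
  P={4,6}:  v_{4} + v_{6} = v_{1} + v_{8}  ⟹  sig = (2;(1,1))
  P={4,8}:  v_{4} + v_{8} = v_{1} + v_{3}  ⟹  sig = (2;(1,1))
  P={6,7}:  v_{6} + v_{7} = v_{3} + v_{8}  ⟹  sig = (2;(1,1))
  P={3,6}:  v_{3} + v_{6} = 2·v_{8}  ⟹  sig = (2;(2))
  P={7,8}:  v_{7} + v_{8} = 2·v_{3}  ⟹  sig = (2;(2))
  P={0,8}:  v_{0} + v_{8} = 2·v_{1} + 2·v_{5}  ⟹  sig = (2;(2,2))
  P={0,6}:  v_{0} + v_{6} = 3·v_{1} + 3·v_{5}  ⟹  sig = (2;(3,3))
  P={1,3,5}:  v_{1} + v_{3} + v_{5} = v_{8}  ⟹  sig = (3;(1))
  P={1,5,7}:  v_{1} + v_{5} + v_{7} = v_{3}  ⟹  sig = (3;(1))
  P={1,5,8}:  v_{1} + v_{5} + v_{8} = v_{6}  ⟹  sig = (3;(1))

Sorted signature multiset PRS(X):
    |P|=2: 15 collections, coeffs (), (), (1), (1), (1), (1), (1,1), (1,1), (1,1), (1,1), (1,1), (2), (2), (2,2), (3,3)
    |P|=3: 3 collections, coeffs (1), (1), (1)


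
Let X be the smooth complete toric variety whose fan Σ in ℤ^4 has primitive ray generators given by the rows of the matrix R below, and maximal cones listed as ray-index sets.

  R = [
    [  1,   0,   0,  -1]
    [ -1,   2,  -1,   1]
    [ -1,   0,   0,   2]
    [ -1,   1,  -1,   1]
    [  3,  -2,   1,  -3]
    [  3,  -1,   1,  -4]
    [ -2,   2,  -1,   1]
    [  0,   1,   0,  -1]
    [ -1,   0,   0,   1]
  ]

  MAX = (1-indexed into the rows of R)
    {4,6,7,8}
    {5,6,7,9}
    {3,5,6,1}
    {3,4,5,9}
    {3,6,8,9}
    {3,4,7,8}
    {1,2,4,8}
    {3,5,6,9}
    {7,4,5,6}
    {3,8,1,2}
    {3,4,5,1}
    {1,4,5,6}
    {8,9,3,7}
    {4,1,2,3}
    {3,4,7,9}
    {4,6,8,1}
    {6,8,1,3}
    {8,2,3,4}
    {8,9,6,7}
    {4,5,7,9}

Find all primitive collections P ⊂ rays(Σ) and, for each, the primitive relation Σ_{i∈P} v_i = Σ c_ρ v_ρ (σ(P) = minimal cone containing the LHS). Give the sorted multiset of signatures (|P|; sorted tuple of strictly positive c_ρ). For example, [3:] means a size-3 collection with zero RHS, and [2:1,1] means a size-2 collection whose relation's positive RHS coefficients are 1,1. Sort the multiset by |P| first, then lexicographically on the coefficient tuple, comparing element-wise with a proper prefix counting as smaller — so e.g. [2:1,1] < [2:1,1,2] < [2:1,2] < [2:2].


Minimal non-faces — 13 found among 9 rays, 20 max cones:

  • {1,9}:  v_{1} + v_{9} = 0  →  sig = [2:]
  • {5,8}:  v_{5} + v_{8} = v_{6}  →  sig = [2:1]
  • {1,7}:  v_{1} + v_{7} = v_{4} + v_{8}  →  sig = [2:1,1]
  • {2,9}:  v_{2} + v_{9} = v_{3} + v_{4} + v_{8}  →  sig = [2:1,1,1]
  • {2,6}:  v_{2} + v_{6} = 2·v_{1} + v_{8}  →  sig = [2:1,2]
  • {2,7}:  v_{2} + v_{7} = v_{3} + 2·v_{4} + 2·v_{8}  →  sig = [2:1,2,2]
  • {2,5}:  v_{2} + v_{5} = 2·v_{1}  →  sig = [2:2]
  • {3,5,7}:  v_{3} + v_{5} + v_{7} = 0  →  sig = [3:]
  • {3,4,6}:  v_{3} + v_{4} + v_{6} = v_{1}  →  sig = [3:1]
  • {3,6,7}:  v_{3} + v_{6} + v_{7} = v_{8}  →  sig = [3:1]
  • {4,8,9}:  v_{4} + v_{8} + v_{9} = v_{7}  →  sig = [3:1]
  • {4,6,9}:  v_{4} + v_{6} + v_{9} = v_{5} + v_{7}  →  sig = [3:1,1]
  • {1,3,4,8}:  v_{1} + v_{3} + v_{4} + v_{8} = v_{2}  →  sig = [4:1]

so the primitive-relation signature multiset is
[[2:], [2:1], [2:1,1], [2:1,1,1], [2:1,2], [2:1,2,2], [2:2], [3:], [3:1], [3:1], [3:1], [3:1,1], [4:1]]


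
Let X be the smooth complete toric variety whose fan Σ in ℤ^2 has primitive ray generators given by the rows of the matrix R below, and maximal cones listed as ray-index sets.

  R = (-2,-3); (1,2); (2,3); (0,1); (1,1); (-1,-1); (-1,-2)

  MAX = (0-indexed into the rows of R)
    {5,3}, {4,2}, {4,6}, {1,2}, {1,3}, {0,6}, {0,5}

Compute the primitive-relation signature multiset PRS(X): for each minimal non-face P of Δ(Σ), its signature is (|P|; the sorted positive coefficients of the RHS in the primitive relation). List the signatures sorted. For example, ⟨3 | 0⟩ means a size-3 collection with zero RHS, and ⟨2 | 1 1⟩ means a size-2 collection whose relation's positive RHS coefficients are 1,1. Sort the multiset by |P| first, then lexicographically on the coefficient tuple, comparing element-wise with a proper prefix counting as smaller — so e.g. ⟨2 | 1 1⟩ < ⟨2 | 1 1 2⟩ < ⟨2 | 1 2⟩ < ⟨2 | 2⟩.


The 14 primitive collections of Σ (r=7, n=2):

  • {0,2}:  v_{0} + v_{2} = 0  ⟹  sig = ⟨2 | 0⟩
  • {1,6}:  v_{1} + v_{6} = 0  ⟹  sig = ⟨2 | 0⟩
  • {4,5}:  v_{4} + v_{5} = 0  ⟹  sig = ⟨2 | 0⟩
  • {0,1}:  v_{0} + v_{1} = v_{5}  ⟹  sig = ⟨2 | 1⟩
  • {0,4}:  v_{0} + v_{4} = v_{6}  ⟹  sig = ⟨2 | 1⟩
  • {1,4}:  v_{1} + v_{4} = v_{2}  ⟹  sig = ⟨2 | 1⟩
  • {1,5}:  v_{1} + v_{5} = v_{3}  ⟹  sig = ⟨2 | 1⟩
  • {2,5}:  v_{2} + v_{5} = v_{1}  ⟹  sig = ⟨2 | 1⟩
  • {2,6}:  v_{2} + v_{6} = v_{4}  ⟹  sig = ⟨2 | 1⟩
  • {3,4}:  v_{3} + v_{4} = v_{1}  ⟹  sig = ⟨2 | 1⟩
  • {3,6}:  v_{3} + v_{6} = v_{5}  ⟹  sig = ⟨2 | 1⟩
  • {5,6}:  v_{5} + v_{6} = v_{0}  ⟹  sig = ⟨2 | 1⟩
  • {0,3}:  v_{0} + v_{3} = 2·v_{5}  ⟹  sig = ⟨2 | 2⟩
  • {2,3}:  v_{2} + v_{3} = 2·v_{1}  ⟹  sig = ⟨2 | 2⟩

Hence PRS(X_Σ) =
    ⟨2 | 0⟩
    ⟨2 | 0⟩
    ⟨2 | 0⟩
    ⟨2 | 1⟩
    ⟨2 | 1⟩
    ⟨2 | 1⟩
    ⟨2 | 1⟩
    ⟨2 | 1⟩
    ⟨2 | 1⟩
    ⟨2 | 1⟩
    ⟨2 | 1⟩
    ⟨2 | 1⟩
    ⟨2 | 2⟩
    ⟨2 | 2⟩
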